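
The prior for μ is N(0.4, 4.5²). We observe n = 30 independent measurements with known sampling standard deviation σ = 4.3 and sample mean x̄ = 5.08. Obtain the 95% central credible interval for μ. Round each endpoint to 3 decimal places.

[3.426, 6.458]

Posterior precision = 1/4.5² + 30/4.3² = 0.0494 + 1.6225 = 1.6719, so posterior SD = 0.7734.
Posterior mean = (0.4/4.5² + 30·5.08/4.3²) / 1.6719 = 4.9418.
Interval: 4.9418 ± 1.960 × 0.7734 → [3.426, 6.458].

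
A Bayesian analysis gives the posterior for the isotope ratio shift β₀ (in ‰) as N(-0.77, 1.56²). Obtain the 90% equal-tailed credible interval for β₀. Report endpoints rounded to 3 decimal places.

[-3.336, 1.796]

The posterior is symmetric, so the 90% equal-tailed interval is β₀ = -0.77 ± z·1.56 with z = 1.645.
Half-width: 1.645 × 1.56 = 2.566.
-0.77 − 2.566 = -3.336; -0.77 + 2.566 = 1.796.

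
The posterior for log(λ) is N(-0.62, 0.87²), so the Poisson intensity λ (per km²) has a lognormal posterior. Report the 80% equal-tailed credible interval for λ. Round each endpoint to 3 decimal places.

[0.176, 1.640]

On the log scale the 80% interval is -0.62 ± 1.282 × 0.87 = [-1.7349, 0.4949].
Exponentiate: [e^-1.7349, e^0.4949] = [0.176, 1.640].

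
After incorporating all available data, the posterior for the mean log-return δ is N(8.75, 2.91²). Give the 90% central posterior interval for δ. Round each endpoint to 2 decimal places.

[3.96, 13.54]

The posterior is symmetric, so the 90% equal-tailed interval is δ = 8.75 ± z·2.91 with z = 1.645.
Half-width: 1.645 × 2.91 = 4.79.
8.75 − 4.79 = 3.96; 8.75 + 4.79 = 13.54.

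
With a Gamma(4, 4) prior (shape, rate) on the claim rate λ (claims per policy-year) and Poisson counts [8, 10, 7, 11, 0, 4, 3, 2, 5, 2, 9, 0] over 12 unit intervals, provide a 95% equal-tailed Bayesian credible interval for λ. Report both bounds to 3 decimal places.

Posterior: Gamma(4+61, 4+12) = Gamma(65, 16) (shape, rate).
Equal-tailed 95% interval: Gamma(65, 16) quantiles at 0.025 and 0.975.
Posterior mean ≈ 4.062, SD ≈ 0.504; a Normal approximation gives roughly [3.075, 5.050].
Exact: lower = 3.135; upper = 5.108.

[3.135, 5.108]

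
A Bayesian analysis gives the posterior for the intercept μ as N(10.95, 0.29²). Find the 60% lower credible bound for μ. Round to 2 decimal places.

Need L with P(μ ≥ L) = 0.60: L = 10.95 − z_{0.4}·0.29.
z = 0.253; L = 10.95 − 0.253 × 0.29 = 10.88.

10.88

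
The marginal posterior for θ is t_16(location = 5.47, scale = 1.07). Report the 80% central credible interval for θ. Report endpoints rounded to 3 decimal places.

[4.040, 6.900]

The t_16 distribution is symmetric; the 80% interval is 5.47 ± t·1.07 with t_{0.9,16} = 1.337.
Half-width: 1.337 × 1.07 = 1.430.
5.47 − 1.430 = 4.040; 5.47 + 1.430 = 6.900.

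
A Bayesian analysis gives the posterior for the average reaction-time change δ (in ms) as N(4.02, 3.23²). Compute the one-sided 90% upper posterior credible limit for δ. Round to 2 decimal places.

8.16

Need U with P(δ ≤ U) = 0.90: U = 4.02 + z_{0.1}·3.23.
z = 1.282; U = 4.02 + 1.282 × 3.23 = 8.16.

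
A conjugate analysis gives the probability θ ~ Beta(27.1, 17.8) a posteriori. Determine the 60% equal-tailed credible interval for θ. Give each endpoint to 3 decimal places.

Posterior: Beta(27.1, 17.8).
Equal-tailed 60% interval: the 0.2 and 0.8 quantiles of Beta(27.1, 17.8).
Posterior mean ≈ 0.604, SD ≈ 0.072; a Normal approximation gives roughly [0.543, 0.664].
Exact: F⁻¹(0.2) = 0.543; F⁻¹(0.8) = 0.665.

[0.543, 0.665]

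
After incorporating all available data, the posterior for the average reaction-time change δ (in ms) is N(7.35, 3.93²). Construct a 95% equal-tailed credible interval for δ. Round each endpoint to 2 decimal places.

The posterior is symmetric, so the 95% equal-tailed interval is δ = 7.35 ± z·3.93 with z = 1.960.
Half-width: 1.960 × 3.93 = 7.70.
7.35 − 7.70 = -0.35; 7.35 + 7.70 = 15.05.

[-0.35, 15.05]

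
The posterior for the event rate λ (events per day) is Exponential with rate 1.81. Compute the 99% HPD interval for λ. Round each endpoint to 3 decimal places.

The exponential density is strictly decreasing on [0, ∞), so the HPD interval is anchored at 0: [0, q] with P(λ ≤ q) = 0.99.
q = −ln(1 − 0.99) / 1.81 = 4.6052 / 1.81 = 2.544.

[0.000, 2.544]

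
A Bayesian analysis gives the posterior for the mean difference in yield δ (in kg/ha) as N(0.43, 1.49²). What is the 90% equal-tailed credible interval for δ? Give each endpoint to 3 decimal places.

[-2.021, 2.881]

The posterior is symmetric, so the 90% equal-tailed interval is δ = 0.43 ± z·1.49 with z = 1.645.
Half-width: 1.645 × 1.49 = 2.451.
0.43 − 2.451 = -2.021; 0.43 + 2.451 = 2.881.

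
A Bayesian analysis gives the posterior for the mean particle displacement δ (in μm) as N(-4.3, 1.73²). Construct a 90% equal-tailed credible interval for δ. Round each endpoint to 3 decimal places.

The posterior is symmetric, so the 90% equal-tailed interval is δ = -4.3 ± z·1.73 with z = 1.645.
Half-width: 1.645 × 1.73 = 2.846.
-4.3 − 2.846 = -7.146; -4.3 + 2.846 = -1.454.

[-7.146, -1.454]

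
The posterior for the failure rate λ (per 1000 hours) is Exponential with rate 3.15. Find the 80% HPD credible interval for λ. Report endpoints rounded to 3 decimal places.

The exponential density is strictly decreasing on [0, ∞), so the HPD interval is anchored at 0: [0, q] with P(λ ≤ q) = 0.80.
q = −ln(1 − 0.80) / 3.15 = 1.6094 / 3.15 = 0.511.

[0.000, 0.511]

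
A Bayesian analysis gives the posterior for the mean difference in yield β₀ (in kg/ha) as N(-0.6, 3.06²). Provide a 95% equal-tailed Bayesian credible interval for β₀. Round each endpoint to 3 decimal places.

[-6.597, 5.397]

The posterior is symmetric, so the 95% equal-tailed interval is β₀ = -0.6 ± z·3.06 with z = 1.960.
Half-width: 1.960 × 3.06 = 5.997.
-0.6 − 5.997 = -6.597; -0.6 + 5.997 = 5.397.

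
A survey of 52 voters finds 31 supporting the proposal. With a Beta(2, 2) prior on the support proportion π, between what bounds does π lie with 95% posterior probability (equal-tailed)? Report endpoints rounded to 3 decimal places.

[0.459, 0.713]

Posterior: Beta(2+31, 2+21) = Beta(33, 23).
Equal-tailed 95% interval: the 0.025 and 0.975 quantiles of Beta(33, 23).
Posterior mean ≈ 0.589, SD ≈ 0.065; a Normal approximation gives roughly [0.462, 0.717].
Exact: F⁻¹(0.025) = 0.459; F⁻¹(0.975) = 0.713.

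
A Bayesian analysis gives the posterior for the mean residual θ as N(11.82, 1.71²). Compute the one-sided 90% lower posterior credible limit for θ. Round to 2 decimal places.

9.63

Need L with P(θ ≥ L) = 0.90: L = 11.82 − z_{0.1}·1.71.
z = 1.282; L = 11.82 − 1.282 × 1.71 = 9.63.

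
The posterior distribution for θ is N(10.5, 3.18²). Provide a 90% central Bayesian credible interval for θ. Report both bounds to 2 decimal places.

[5.27, 15.73]

The posterior is symmetric, so the 90% equal-tailed interval is θ = 10.5 ± z·3.18 with z = 1.645.
Half-width: 1.645 × 3.18 = 5.23.
10.5 − 5.23 = 5.27; 10.5 + 5.23 = 15.73.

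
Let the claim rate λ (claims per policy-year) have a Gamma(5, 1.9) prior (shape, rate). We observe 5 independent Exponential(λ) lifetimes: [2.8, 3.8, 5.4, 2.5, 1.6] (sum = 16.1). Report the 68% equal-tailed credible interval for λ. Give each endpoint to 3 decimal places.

[0.384, 0.727]

Posterior: Gamma(5+5, 1.9+16.1) = Gamma(10, 18.0) (shape, rate).
Equal-tailed 68% interval: Gamma(10, 18.0) quantiles at 0.16 and 0.84.
Posterior mean ≈ 0.556, SD ≈ 0.176; a Normal approximation gives roughly [0.381, 0.730].
Exact: lower = 0.384; upper = 0.727.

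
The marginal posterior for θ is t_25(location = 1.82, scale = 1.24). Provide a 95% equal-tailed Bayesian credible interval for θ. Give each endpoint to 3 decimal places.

The t_25 distribution is symmetric; the 95% interval is 1.82 ± t·1.24 with t_{0.975,25} = 2.060.
Half-width: 2.060 × 1.24 = 2.554.
1.82 − 2.554 = -0.734; 1.82 + 2.554 = 4.374.

[-0.734, 4.374]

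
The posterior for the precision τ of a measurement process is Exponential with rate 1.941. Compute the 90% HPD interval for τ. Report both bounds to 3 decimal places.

[0.000, 1.186]

The exponential density is strictly decreasing on [0, ∞), so the HPD interval is anchored at 0: [0, q] with P(τ ≤ q) = 0.90.
q = −ln(1 − 0.90) / 1.941 = 2.3026 / 1.941 = 1.186.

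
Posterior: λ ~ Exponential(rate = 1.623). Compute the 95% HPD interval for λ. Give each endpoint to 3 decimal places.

[0.000, 1.846]

The exponential density is strictly decreasing on [0, ∞), so the HPD interval is anchored at 0: [0, q] with P(λ ≤ q) = 0.95.
q = −ln(1 − 0.95) / 1.623 = 2.9957 / 1.623 = 1.846.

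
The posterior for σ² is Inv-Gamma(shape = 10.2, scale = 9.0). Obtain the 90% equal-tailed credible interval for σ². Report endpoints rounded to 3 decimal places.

Inverse-Gamma(10.2, 9.0) quantiles: F⁻¹(0.05) and F⁻¹(0.95).
Equivalently, 1/σ² ~ Gamma(10.2, rate = 9.0); invert its 0.95 and 0.05 quantiles.
Posterior mean ≈ 0.978, SD ≈ 0.342; a Normal approximation gives roughly [0.416, 1.540].
Exact: lower = 0.564; upper = 1.615.

[0.564, 1.615]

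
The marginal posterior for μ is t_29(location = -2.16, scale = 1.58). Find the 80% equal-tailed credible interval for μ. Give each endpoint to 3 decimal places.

[-4.232, -0.088]

The t_29 distribution is symmetric; the 80% interval is -2.16 ± t·1.58 with t_{0.9,29} = 1.311.
Half-width: 1.311 × 1.58 = 2.072.
-2.16 − 2.072 = -4.232; -2.16 + 2.072 = -0.088.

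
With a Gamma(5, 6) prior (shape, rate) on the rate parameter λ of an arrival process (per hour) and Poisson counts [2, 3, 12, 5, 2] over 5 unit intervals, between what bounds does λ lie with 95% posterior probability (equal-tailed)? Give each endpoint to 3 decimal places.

Posterior: Gamma(5+24, 6+5) = Gamma(29, 11) (shape, rate).
Equal-tailed 95% interval: Gamma(29, 11) quantiles at 0.025 and 0.975.
Posterior mean ≈ 2.636, SD ≈ 0.490; a Normal approximation gives roughly [1.677, 3.596].
Exact: lower = 1.766; upper = 3.679.

[1.766, 3.679]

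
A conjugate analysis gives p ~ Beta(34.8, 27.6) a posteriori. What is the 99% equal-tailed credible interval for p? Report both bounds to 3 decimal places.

Posterior: Beta(34.8, 27.6).
Equal-tailed 99% interval: the 0.005 and 0.995 quantiles of Beta(34.8, 27.6).
Posterior mean ≈ 0.558, SD ≈ 0.062; a Normal approximation gives roughly [0.397, 0.718].
Exact: F⁻¹(0.005) = 0.396; F⁻¹(0.995) = 0.713.

[0.396, 0.713]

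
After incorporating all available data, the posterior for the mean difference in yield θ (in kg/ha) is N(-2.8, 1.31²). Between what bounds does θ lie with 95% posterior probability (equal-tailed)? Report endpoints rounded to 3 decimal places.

The posterior is symmetric, so the 95% equal-tailed interval is θ = -2.8 ± z·1.31 with z = 1.960.
Half-width: 1.960 × 1.31 = 2.568.
-2.8 − 2.568 = -5.368; -2.8 + 2.568 = -0.232.

[-5.368, -0.232]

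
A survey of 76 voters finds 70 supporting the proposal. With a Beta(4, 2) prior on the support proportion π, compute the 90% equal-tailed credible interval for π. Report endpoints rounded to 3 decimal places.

[0.844, 0.950]

Posterior: Beta(4+70, 2+6) = Beta(74, 8).
Equal-tailed 90% interval: the 0.05 and 0.95 quantiles of Beta(74, 8).
Posterior mean ≈ 0.902, SD ≈ 0.033; a Normal approximation gives roughly [0.849, 0.956].
Exact: F⁻¹(0.05) = 0.844; F⁻¹(0.95) = 0.950.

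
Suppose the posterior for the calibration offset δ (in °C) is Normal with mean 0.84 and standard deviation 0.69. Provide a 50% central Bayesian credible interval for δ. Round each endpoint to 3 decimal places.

The posterior is symmetric, so the 50% equal-tailed interval is δ = 0.84 ± z·0.69 with z = 0.674.
Half-width: 0.674 × 0.69 = 0.465.
0.84 − 0.465 = 0.375; 0.84 + 0.465 = 1.305.

[0.375, 1.305]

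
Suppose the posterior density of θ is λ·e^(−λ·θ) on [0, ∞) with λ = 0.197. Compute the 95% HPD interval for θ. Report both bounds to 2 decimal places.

[0.00, 15.21]

The exponential density is strictly decreasing on [0, ∞), so the HPD interval is anchored at 0: [0, q] with P(θ ≤ q) = 0.95.
q = −ln(1 − 0.95) / 0.197 = 2.9957 / 0.197 = 15.21.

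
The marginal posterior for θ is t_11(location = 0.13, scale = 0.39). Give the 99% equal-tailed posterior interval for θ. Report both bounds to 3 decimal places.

The t_11 distribution is symmetric; the 99% interval is 0.13 ± t·0.39 with t_{0.995,11} = 3.106.
Half-width: 3.106 × 0.39 = 1.211.
0.13 − 1.211 = -1.081; 0.13 + 1.211 = 1.341.

[-1.081, 1.341]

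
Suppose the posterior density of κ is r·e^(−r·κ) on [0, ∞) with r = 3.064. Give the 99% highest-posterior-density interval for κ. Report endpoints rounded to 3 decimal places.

[0.000, 1.503]

The exponential density is strictly decreasing on [0, ∞), so the HPD interval is anchored at 0: [0, q] with P(κ ≤ q) = 0.99.
q = −ln(1 − 0.99) / 3.064 = 4.6052 / 3.064 = 1.503.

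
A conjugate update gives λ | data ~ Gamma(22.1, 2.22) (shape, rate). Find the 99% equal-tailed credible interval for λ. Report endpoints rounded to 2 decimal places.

Posterior: Gamma(shape 22.1, rate 2.22).
Equal-tailed 99% interval: Gamma(22.1, 2.22) quantiles at 0.005 and 0.995.
Posterior mean ≈ 9.95, SD ≈ 2.12; a Normal approximation gives roughly [4.50, 15.41].
Exact: lower = 5.34; upper = 16.25.

[5.34, 16.25]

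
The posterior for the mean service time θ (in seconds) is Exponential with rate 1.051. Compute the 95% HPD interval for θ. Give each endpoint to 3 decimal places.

The exponential density is strictly decreasing on [0, ∞), so the HPD interval is anchored at 0: [0, q] with P(θ ≤ q) = 0.95.
q = −ln(1 − 0.95) / 1.051 = 2.9957 / 1.051 = 2.850.

[0.000, 2.850]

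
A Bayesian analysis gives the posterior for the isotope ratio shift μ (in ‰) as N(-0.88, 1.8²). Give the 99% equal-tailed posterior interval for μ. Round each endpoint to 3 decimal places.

The posterior is symmetric, so the 99% equal-tailed interval is μ = -0.88 ± z·1.8 with z = 2.576.
Half-width: 2.576 × 1.8 = 4.636.
-0.88 − 4.636 = -5.516; -0.88 + 4.636 = 3.756.

[-5.516, 3.756]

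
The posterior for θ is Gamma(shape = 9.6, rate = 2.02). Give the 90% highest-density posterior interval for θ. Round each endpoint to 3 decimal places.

[2.278, 7.143]

The posterior is unimodal and skewed, so the HPD interval has equal density at both endpoints and is the shortest 90% interval.
Solving f(2.278) = f(7.143) with F(7.143) − F(2.278) = 0.90 gives [2.278, 7.143].
For comparison, the equal-tailed interval is [2.540, 7.524]; the HPD is narrower and shifted toward the mode.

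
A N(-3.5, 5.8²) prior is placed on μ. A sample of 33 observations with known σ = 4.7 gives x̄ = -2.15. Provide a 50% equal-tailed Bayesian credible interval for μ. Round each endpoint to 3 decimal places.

Posterior precision = 1/5.8² + 33/4.7² = 0.0297 + 1.4939 = 1.5236, so posterior SD = 0.8101.
Posterior mean = (-3.5/5.8² + 33·-2.15/4.7²) / 1.5236 = -2.1763.
Interval: -2.1763 ± 0.674 × 0.8101 → [-2.723, -1.630].

[-2.723, -1.630]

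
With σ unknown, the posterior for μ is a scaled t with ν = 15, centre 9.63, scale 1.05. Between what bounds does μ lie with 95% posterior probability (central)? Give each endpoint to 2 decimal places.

[7.39, 11.87]

The t_15 distribution is symmetric; the 95% interval is 9.63 ± t·1.05 with t_{0.975,15} = 2.131.
Half-width: 2.131 × 1.05 = 2.24.
9.63 − 2.24 = 7.39; 9.63 + 2.24 = 11.87.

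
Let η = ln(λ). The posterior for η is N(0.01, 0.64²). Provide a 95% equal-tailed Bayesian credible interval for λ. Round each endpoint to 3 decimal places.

[0.288, 3.541]

On the log scale the 95% interval is 0.01 ± 1.960 × 0.64 = [-1.2444, 1.2644].
Exponentiate: [e^-1.2444, e^1.2644] = [0.288, 3.541].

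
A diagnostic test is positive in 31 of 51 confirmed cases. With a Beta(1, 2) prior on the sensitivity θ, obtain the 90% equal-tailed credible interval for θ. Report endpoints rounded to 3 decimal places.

Posterior: Beta(1+31, 2+20) = Beta(32, 22).
Equal-tailed 90% interval: the 0.05 and 0.95 quantiles of Beta(32, 22).
Posterior mean ≈ 0.593, SD ≈ 0.066; a Normal approximation gives roughly [0.484, 0.702].
Exact: F⁻¹(0.05) = 0.482; F⁻¹(0.95) = 0.700.

[0.482, 0.700]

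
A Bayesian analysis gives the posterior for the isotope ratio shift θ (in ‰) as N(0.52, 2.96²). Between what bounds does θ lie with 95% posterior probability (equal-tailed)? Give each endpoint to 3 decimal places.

[-5.281, 6.321]

The posterior is symmetric, so the 95% equal-tailed interval is θ = 0.52 ± z·2.96 with z = 1.960.
Half-width: 1.960 × 2.96 = 5.801.
0.52 − 5.801 = -5.281; 0.52 + 5.801 = 6.321.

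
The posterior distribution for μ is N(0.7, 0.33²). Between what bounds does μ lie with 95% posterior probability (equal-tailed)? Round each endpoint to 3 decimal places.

[0.053, 1.347]

The posterior is symmetric, so the 95% equal-tailed interval is μ = 0.7 ± z·0.33 with z = 1.960.
Half-width: 1.960 × 0.33 = 0.647.
0.7 − 0.647 = 0.053; 0.7 + 0.647 = 1.347.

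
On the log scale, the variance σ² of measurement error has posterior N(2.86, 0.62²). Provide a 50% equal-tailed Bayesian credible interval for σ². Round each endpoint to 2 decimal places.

On the log scale the 50% interval is 2.86 ± 0.674 × 0.62 = [2.4418, 3.2782].
Exponentiate: [e^2.4418, e^3.2782] = [11.49, 26.53].

[11.49, 26.53]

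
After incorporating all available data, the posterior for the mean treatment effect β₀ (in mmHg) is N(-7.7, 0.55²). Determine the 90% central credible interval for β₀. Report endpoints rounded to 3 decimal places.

The posterior is symmetric, so the 90% equal-tailed interval is β₀ = -7.7 ± z·0.55 with z = 1.645.
Half-width: 1.645 × 0.55 = 0.905.
-7.7 − 0.905 = -8.605; -7.7 + 0.905 = -6.795.

[-8.605, -6.795]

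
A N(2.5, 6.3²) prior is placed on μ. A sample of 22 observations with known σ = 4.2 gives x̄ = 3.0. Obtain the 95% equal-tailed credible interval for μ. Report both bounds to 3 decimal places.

Posterior precision = 1/6.3² + 22/4.2² = 0.0252 + 1.2472 = 1.2724, so posterior SD = 0.8865.
Posterior mean = (2.5/6.3² + 22·3.0/4.2²) / 1.2724 = 2.9901.
Interval: 2.9901 ± 1.960 × 0.8865 → [1.253, 4.728].

[1.253, 4.728]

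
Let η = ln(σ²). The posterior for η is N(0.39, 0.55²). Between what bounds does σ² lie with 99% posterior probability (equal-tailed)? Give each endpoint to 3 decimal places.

[0.358, 6.090]

On the log scale the 99% interval is 0.39 ± 2.576 × 0.55 = [-1.0267, 1.8067].
Exponentiate: [e^-1.0267, e^1.8067] = [0.358, 6.090].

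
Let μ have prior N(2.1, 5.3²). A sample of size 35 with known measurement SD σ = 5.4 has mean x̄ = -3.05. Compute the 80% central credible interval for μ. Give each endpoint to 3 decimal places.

Posterior precision = 1/5.3² + 35/5.4² = 0.0356 + 1.2003 = 1.2359, so posterior SD = 0.8995.
Posterior mean = (2.1/5.3² + 35·-3.05/5.4²) / 1.2359 = -2.9017.
Interval: -2.9017 ± 1.282 × 0.8995 → [-4.054, -1.749].

[-4.054, -1.749]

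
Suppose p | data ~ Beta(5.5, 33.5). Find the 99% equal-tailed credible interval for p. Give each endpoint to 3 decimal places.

Posterior: Beta(5.5, 33.5).
Equal-tailed 99% interval: the 0.005 and 0.995 quantiles of Beta(5.5, 33.5).
Posterior mean ≈ 0.141, SD ≈ 0.055; a Normal approximation gives roughly [-0.001, 0.283].
Exact: F⁻¹(0.005) = 0.036; F⁻¹(0.995) = 0.313.

[0.036, 0.313]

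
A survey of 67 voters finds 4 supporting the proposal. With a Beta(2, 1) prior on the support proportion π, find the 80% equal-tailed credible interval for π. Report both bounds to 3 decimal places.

[0.046, 0.130]

Posterior: Beta(2+4, 1+63) = Beta(6, 64).
Equal-tailed 80% interval: the 0.1 and 0.9 quantiles of Beta(6, 64).
Posterior mean ≈ 0.086, SD ≈ 0.033; a Normal approximation gives roughly [0.043, 0.128].
Exact: F⁻¹(0.1) = 0.046; F⁻¹(0.9) = 0.130.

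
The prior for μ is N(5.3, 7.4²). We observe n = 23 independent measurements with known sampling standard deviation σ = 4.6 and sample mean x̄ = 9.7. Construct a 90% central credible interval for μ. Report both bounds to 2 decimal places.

Posterior precision = 1/7.4² + 23/4.6² = 0.0183 + 1.0870 = 1.1052, so posterior SD = 0.9512.
Posterior mean = (5.3/7.4² + 23·9.7/4.6²) / 1.1052 = 9.6273.
Interval: 9.6273 ± 1.645 × 0.9512 → [8.06, 11.19].

[8.06, 11.19]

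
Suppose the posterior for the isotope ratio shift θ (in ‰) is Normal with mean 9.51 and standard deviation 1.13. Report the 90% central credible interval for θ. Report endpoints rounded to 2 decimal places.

The posterior is symmetric, so the 90% equal-tailed interval is θ = 9.51 ± z·1.13 with z = 1.645.
Half-width: 1.645 × 1.13 = 1.86.
9.51 − 1.86 = 7.65; 9.51 + 1.86 = 11.37.

[7.65, 11.37]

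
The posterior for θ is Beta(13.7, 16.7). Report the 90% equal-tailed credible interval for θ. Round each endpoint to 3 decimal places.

Posterior: Beta(13.7, 16.7).
Equal-tailed 90% interval: the 0.05 and 0.95 quantiles of Beta(13.7, 16.7).
Posterior mean ≈ 0.451, SD ≈ 0.089; a Normal approximation gives roughly [0.305, 0.597].
Exact: F⁻¹(0.05) = 0.306; F⁻¹(0.95) = 0.599.

[0.306, 0.599]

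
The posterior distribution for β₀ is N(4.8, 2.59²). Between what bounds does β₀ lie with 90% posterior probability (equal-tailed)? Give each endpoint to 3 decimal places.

The posterior is symmetric, so the 90% equal-tailed interval is β₀ = 4.8 ± z·2.59 with z = 1.645.
Half-width: 1.645 × 2.59 = 4.260.
4.8 − 4.260 = 0.540; 4.8 + 4.260 = 9.060.

[0.540, 9.060]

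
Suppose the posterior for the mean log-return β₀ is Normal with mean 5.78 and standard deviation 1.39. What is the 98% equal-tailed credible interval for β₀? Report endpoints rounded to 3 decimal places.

The posterior is symmetric, so the 98% equal-tailed interval is β₀ = 5.78 ± z·1.39 with z = 2.326.
Half-width: 2.326 × 1.39 = 3.234.
5.78 − 3.234 = 2.546; 5.78 + 3.234 = 9.014.

[2.546, 9.014]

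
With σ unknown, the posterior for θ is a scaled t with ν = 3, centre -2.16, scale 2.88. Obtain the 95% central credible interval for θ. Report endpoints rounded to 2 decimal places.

[-11.33, 7.01]

The t_3 distribution is symmetric; the 95% interval is -2.16 ± t·2.88 with t_{0.975,3} = 3.182.
Half-width: 3.182 × 2.88 = 9.17.
-2.16 − 9.17 = -11.33; -2.16 + 9.17 = 7.01.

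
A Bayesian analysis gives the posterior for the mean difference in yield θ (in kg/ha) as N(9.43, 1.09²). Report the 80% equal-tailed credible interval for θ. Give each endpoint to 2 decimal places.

[8.03, 10.83]

The posterior is symmetric, so the 80% equal-tailed interval is θ = 9.43 ± z·1.09 with z = 1.282.
Half-width: 1.282 × 1.09 = 1.40.
9.43 − 1.40 = 8.03; 9.43 + 1.40 = 10.83.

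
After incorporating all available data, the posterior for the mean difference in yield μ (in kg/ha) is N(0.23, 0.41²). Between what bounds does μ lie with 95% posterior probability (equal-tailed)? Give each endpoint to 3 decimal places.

The posterior is symmetric, so the 95% equal-tailed interval is μ = 0.23 ± z·0.41 with z = 1.960.
Half-width: 1.960 × 0.41 = 0.804.
0.23 − 0.804 = -0.574; 0.23 + 0.804 = 1.034.

[-0.574, 1.034]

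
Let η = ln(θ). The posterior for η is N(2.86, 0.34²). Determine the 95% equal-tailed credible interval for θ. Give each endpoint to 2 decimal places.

On the log scale the 95% interval is 2.86 ± 1.960 × 0.34 = [2.1936, 3.5264].
Exponentiate: [e^2.1936, e^3.5264] = [8.97, 34.00].

[8.97, 34.00]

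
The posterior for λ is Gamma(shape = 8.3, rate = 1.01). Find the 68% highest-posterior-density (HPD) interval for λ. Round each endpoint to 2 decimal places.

[4.86, 10.26]

The posterior is unimodal and skewed, so the HPD interval has equal density at both endpoints and is the shortest 68% interval.
Solving f(4.86) = f(10.26) with F(10.26) − F(4.86) = 0.68 gives [4.86, 10.26].
For comparison, the equal-tailed interval is [5.44, 10.99]; the HPD is narrower and shifted toward the mode.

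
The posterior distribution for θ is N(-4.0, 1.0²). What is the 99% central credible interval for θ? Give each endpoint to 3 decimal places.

[-6.576, -1.424]

The posterior is symmetric, so the 99% equal-tailed interval is θ = -4.0 ± z·1.0 with z = 2.576.
Half-width: 2.576 × 1.0 = 2.576.
-4.0 − 2.576 = -6.576; -4.0 + 2.576 = -1.424.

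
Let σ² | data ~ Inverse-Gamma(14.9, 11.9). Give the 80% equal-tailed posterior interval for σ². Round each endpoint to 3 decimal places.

[0.595, 1.165]

Inverse-Gamma(14.9, 11.9) quantiles: F⁻¹(0.1) and F⁻¹(0.9).
Equivalently, 1/σ² ~ Gamma(14.9, rate = 11.9); invert its 0.9 and 0.1 quantiles.
Posterior mean ≈ 0.856, SD ≈ 0.238; a Normal approximation gives roughly [0.551, 1.162].
Exact: lower = 0.595; upper = 1.165.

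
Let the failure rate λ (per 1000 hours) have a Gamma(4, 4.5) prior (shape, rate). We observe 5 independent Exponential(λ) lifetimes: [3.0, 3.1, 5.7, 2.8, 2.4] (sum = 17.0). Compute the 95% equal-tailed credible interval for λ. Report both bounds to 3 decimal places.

Posterior: Gamma(4+5, 4.5+17.0) = Gamma(9, 21.5) (shape, rate).
Equal-tailed 95% interval: Gamma(9, 21.5) quantiles at 0.025 and 0.975.
Posterior mean ≈ 0.419, SD ≈ 0.140; a Normal approximation gives roughly [0.145, 0.692].
Exact: lower = 0.191; upper = 0.733.

[0.191, 0.733]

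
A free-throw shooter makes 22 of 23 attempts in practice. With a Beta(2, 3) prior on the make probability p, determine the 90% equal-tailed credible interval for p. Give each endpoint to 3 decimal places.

[0.737, 0.948]

Posterior: Beta(2+22, 3+1) = Beta(24, 4).
Equal-tailed 90% interval: the 0.05 and 0.95 quantiles of Beta(24, 4).
Posterior mean ≈ 0.857, SD ≈ 0.065; a Normal approximation gives roughly [0.750, 0.964].
Exact: F⁻¹(0.05) = 0.737; F⁻¹(0.95) = 0.948.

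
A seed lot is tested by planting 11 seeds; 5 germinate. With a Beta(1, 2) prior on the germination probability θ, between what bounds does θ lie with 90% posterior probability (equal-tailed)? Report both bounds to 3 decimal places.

[0.224, 0.645]

Posterior: Beta(1+5, 2+6) = Beta(6, 8).
Equal-tailed 90% interval: the 0.05 and 0.95 quantiles of Beta(6, 8).
Posterior mean ≈ 0.429, SD ≈ 0.128; a Normal approximation gives roughly [0.218, 0.639].
Exact: F⁻¹(0.05) = 0.224; F⁻¹(0.95) = 0.645.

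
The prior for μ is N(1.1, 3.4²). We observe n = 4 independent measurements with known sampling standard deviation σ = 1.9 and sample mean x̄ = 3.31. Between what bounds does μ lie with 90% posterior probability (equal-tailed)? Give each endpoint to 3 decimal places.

[1.645, 4.655]

Posterior precision = 1/3.4² + 4/1.9² = 0.0865 + 1.1080 = 1.1945, so posterior SD = 0.9150.
Posterior mean = (1.1/3.4² + 4·3.31/1.9²) / 1.1945 = 3.1500.
Interval: 3.1500 ± 1.645 × 0.9150 → [1.645, 4.655].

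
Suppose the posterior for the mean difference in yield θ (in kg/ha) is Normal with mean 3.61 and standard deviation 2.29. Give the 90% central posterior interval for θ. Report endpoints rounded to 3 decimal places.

[-0.157, 7.377]

The posterior is symmetric, so the 90% equal-tailed interval is θ = 3.61 ± z·2.29 with z = 1.645.
Half-width: 1.645 × 2.29 = 3.767.
3.61 − 3.767 = -0.157; 3.61 + 3.767 = 7.377.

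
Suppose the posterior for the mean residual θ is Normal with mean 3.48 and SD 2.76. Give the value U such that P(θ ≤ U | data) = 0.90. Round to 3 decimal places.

Need U with P(θ ≤ U) = 0.90: U = 3.48 + z_{0.1}·2.76.
z = 1.282; U = 3.48 + 1.282 × 2.76 = 7.017.

7.017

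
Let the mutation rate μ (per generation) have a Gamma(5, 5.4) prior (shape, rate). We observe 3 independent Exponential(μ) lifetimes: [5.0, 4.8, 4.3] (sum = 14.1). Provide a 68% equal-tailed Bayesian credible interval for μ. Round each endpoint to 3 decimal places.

[0.269, 0.551]

Posterior: Gamma(5+3, 5.4+14.1) = Gamma(8, 19.5) (shape, rate).
Equal-tailed 68% interval: Gamma(8, 19.5) quantiles at 0.16 and 0.84.
Posterior mean ≈ 0.410, SD ≈ 0.145; a Normal approximation gives roughly [0.266, 0.555].
Exact: lower = 0.269; upper = 0.551.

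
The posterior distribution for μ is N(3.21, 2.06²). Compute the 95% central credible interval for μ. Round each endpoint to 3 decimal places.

[-0.828, 7.248]

The posterior is symmetric, so the 95% equal-tailed interval is μ = 3.21 ± z·2.06 with z = 1.960.
Half-width: 1.960 × 2.06 = 4.038.
3.21 − 4.038 = -0.828; 3.21 + 4.038 = 7.248.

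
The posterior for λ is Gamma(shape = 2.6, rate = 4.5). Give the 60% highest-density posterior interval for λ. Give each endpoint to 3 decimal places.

[0.161, 0.666]

The posterior is unimodal and skewed, so the HPD interval has equal density at both endpoints and is the shortest 60% interval.
Solving f(0.161) = f(0.666) with F(0.666) − F(0.161) = 0.60 gives [0.161, 0.666].
For comparison, the equal-tailed interval is [0.276, 0.838]; the HPD is narrower and shifted toward the mode.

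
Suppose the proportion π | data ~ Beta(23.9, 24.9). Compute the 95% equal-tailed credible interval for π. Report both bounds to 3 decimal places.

Posterior: Beta(23.9, 24.9).
Equal-tailed 95% interval: the 0.025 and 0.975 quantiles of Beta(23.9, 24.9).
Posterior mean ≈ 0.490, SD ≈ 0.071; a Normal approximation gives roughly [0.351, 0.629].
Exact: F⁻¹(0.025) = 0.352; F⁻¹(0.975) = 0.628.

[0.352, 0.628]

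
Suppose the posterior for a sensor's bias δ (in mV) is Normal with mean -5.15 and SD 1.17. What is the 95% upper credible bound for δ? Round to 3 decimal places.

-3.226

Need U with P(δ ≤ U) = 0.95: U = -5.15 + z_{0.05}·1.17.
z = 1.645; U = -5.15 + 1.645 × 1.17 = -3.226.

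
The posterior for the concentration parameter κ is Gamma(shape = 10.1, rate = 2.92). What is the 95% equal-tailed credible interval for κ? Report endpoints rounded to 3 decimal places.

[1.666, 5.896]

Posterior: Gamma(shape 10.1, rate 2.92).
Equal-tailed 95% interval: Gamma(10.1, 2.92) quantiles at 0.025 and 0.975.
Posterior mean ≈ 3.459, SD ≈ 1.088; a Normal approximation gives roughly [1.326, 5.592].
Exact: lower = 1.666; upper = 5.896.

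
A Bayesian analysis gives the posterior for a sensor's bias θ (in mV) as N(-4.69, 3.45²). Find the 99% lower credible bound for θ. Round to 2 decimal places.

Need L with P(θ ≥ L) = 0.99: L = -4.69 − z_{0.01}·3.45.
z = 2.326; L = -4.69 − 2.326 × 3.45 = -12.72.

-12.72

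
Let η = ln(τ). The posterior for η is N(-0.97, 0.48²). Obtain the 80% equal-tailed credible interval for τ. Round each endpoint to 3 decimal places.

On the log scale the 80% interval is -0.97 ± 1.282 × 0.48 = [-1.5851, -0.3549].
Exponentiate: [e^-1.5851, e^-0.3549] = [0.205, 0.701].

[0.205, 0.701]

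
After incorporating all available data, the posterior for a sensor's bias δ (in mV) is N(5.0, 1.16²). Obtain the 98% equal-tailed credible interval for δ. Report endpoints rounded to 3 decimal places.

The posterior is symmetric, so the 98% equal-tailed interval is δ = 5.0 ± z·1.16 with z = 2.326.
Half-width: 2.326 × 1.16 = 2.699.
5.0 − 2.699 = 2.301; 5.0 + 2.699 = 7.699.

[2.301, 7.699]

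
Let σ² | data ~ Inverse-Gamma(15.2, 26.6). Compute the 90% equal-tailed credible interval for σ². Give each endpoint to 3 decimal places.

Inverse-Gamma(15.2, 26.6) quantiles: F⁻¹(0.05) and F⁻¹(0.95).
Equivalently, 1/σ² ~ Gamma(15.2, rate = 26.6); invert its 0.95 and 0.05 quantiles.
Posterior mean ≈ 1.873, SD ≈ 0.516; a Normal approximation gives roughly [1.025, 2.721].
Exact: lower = 1.202; upper = 2.829.

[1.202, 2.829]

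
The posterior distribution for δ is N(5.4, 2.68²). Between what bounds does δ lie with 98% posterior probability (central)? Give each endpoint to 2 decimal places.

The posterior is symmetric, so the 98% equal-tailed interval is δ = 5.4 ± z·2.68 with z = 2.326.
Half-width: 2.326 × 2.68 = 6.23.
5.4 − 6.23 = -0.83; 5.4 + 6.23 = 11.63.

[-0.83, 11.63]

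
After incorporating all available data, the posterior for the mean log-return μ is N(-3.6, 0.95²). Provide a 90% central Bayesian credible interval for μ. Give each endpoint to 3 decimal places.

The posterior is symmetric, so the 90% equal-tailed interval is μ = -3.6 ± z·0.95 with z = 1.645.
Half-width: 1.645 × 0.95 = 1.563.
-3.6 − 1.563 = -5.163; -3.6 + 1.563 = -2.037.

[-5.163, -2.037]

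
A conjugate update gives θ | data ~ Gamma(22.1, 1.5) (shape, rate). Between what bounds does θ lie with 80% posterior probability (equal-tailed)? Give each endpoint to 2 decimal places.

[10.89, 18.87]

Posterior: Gamma(shape 22.1, rate 1.5).
Equal-tailed 80% interval: Gamma(22.1, 1.5) quantiles at 0.1 and 0.9.
Posterior mean ≈ 14.73, SD ≈ 3.13; a Normal approximation gives roughly [10.72, 18.75].
Exact: lower = 10.89; upper = 18.87.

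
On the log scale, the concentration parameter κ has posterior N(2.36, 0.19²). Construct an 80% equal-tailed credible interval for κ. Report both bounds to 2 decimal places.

On the log scale the 80% interval is 2.36 ± 1.282 × 0.19 = [2.1165, 2.6035].
Exponentiate: [e^2.1165, e^2.6035] = [8.30, 13.51].

[8.30, 13.51]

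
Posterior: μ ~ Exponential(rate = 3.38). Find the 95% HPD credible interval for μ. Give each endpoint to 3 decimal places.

[0.000, 0.886]

The exponential density is strictly decreasing on [0, ∞), so the HPD interval is anchored at 0: [0, q] with P(μ ≤ q) = 0.95.
q = −ln(1 − 0.95) / 3.38 = 2.9957 / 3.38 = 0.886.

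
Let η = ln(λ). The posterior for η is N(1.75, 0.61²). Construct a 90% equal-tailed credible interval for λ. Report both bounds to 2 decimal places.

[2.11, 15.70]

On the log scale the 90% interval is 1.75 ± 1.645 × 0.61 = [0.7466, 2.7534].
Exponentiate: [e^0.7466, e^2.7534] = [2.11, 15.70].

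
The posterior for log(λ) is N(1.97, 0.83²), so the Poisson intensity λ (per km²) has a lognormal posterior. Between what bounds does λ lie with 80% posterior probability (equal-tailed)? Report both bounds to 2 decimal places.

On the log scale the 80% interval is 1.97 ± 1.282 × 0.83 = [0.9063, 3.0337].
Exponentiate: [e^0.9063, e^3.0337] = [2.48, 20.77].

[2.48, 20.77]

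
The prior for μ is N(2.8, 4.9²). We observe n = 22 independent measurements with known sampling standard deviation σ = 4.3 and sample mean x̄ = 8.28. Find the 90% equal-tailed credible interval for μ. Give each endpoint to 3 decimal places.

Posterior precision = 1/4.9² + 22/4.3² = 0.0416 + 1.1898 = 1.2315, so posterior SD = 0.9011.
Posterior mean = (2.8/4.9² + 22·8.28/4.3²) / 1.2315 = 8.0947.
Interval: 8.0947 ± 1.645 × 0.9011 → [6.612, 9.577].

[6.612, 9.577]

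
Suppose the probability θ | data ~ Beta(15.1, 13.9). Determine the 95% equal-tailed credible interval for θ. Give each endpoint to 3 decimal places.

[0.342, 0.697]

Posterior: Beta(15.1, 13.9).
Equal-tailed 95% interval: the 0.025 and 0.975 quantiles of Beta(15.1, 13.9).
Posterior mean ≈ 0.521, SD ≈ 0.091; a Normal approximation gives roughly [0.342, 0.699].
Exact: F⁻¹(0.025) = 0.342; F⁻¹(0.975) = 0.697.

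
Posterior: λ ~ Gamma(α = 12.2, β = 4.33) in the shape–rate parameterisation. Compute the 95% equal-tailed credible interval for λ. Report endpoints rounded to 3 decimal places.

[1.465, 4.605]

Posterior: Gamma(shape 12.2, rate 4.33).
Equal-tailed 95% interval: Gamma(12.2, 4.33) quantiles at 0.025 and 0.975.
Posterior mean ≈ 2.818, SD ≈ 0.807; a Normal approximation gives roughly [1.237, 4.399].
Exact: lower = 1.465; upper = 4.605.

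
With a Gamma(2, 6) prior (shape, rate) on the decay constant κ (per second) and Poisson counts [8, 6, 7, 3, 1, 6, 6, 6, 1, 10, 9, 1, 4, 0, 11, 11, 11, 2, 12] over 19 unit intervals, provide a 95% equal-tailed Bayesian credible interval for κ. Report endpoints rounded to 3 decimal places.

[3.870, 5.565]

Posterior: Gamma(2+115, 6+19) = Gamma(117, 25) (shape, rate).
Equal-tailed 95% interval: Gamma(117, 25) quantiles at 0.025 and 0.975.
Posterior mean ≈ 4.680, SD ≈ 0.433; a Normal approximation gives roughly [3.832, 5.528].
Exact: lower = 3.870; upper = 5.565.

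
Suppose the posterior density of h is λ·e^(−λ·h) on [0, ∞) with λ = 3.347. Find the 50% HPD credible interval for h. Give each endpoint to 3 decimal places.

[0.000, 0.207]

The exponential density is strictly decreasing on [0, ∞), so the HPD interval is anchored at 0: [0, q] with P(h ≤ q) = 0.50.
q = −ln(1 − 0.50) / 3.347 = 0.6931 / 3.347 = 0.207.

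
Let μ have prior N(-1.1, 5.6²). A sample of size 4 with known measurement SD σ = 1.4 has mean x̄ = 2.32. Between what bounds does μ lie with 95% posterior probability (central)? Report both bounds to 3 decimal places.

Posterior precision = 1/5.6² + 4/1.4² = 0.0319 + 2.0408 = 2.0727, so posterior SD = 0.6946.
Posterior mean = (-1.1/5.6² + 4·2.32/1.4²) / 2.0727 = 2.2674.
Interval: 2.2674 ± 1.960 × 0.6946 → [0.906, 3.629].

[0.906, 3.629]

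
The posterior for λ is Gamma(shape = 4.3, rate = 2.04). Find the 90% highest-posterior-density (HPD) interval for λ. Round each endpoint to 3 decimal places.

[0.540, 3.615]

The posterior is unimodal and skewed, so the HPD interval has equal density at both endpoints and is the shortest 90% interval.
Solving f(0.540) = f(3.615) with F(3.615) − F(0.540) = 0.90 gives [0.540, 3.615].
For comparison, the equal-tailed interval is [0.756, 4.009]; the HPD is narrower and shifted toward the mode.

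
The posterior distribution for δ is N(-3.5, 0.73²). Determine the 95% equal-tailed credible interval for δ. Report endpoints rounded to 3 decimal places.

[-4.931, -2.069]

The posterior is symmetric, so the 95% equal-tailed interval is δ = -3.5 ± z·0.73 with z = 1.960.
Half-width: 1.960 × 0.73 = 1.431.
-3.5 − 1.431 = -4.931; -3.5 + 1.431 = -2.069.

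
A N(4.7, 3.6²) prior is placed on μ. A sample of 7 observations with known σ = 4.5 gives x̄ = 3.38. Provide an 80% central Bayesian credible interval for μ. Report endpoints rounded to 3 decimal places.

Posterior precision = 1/3.6² + 7/4.5² = 0.0772 + 0.3457 = 0.4228, so posterior SD = 1.5378.
Posterior mean = (4.7/3.6² + 7·3.38/4.5²) / 0.4228 = 3.6209.
Interval: 3.6209 ± 1.282 × 1.5378 → [1.650, 5.592].

[1.650, 5.592]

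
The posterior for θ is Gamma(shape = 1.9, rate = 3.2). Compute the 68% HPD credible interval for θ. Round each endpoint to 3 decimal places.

The posterior is unimodal and skewed, so the HPD interval has equal density at both endpoints and is the shortest 68% interval.
Solving f(0.069) = f(0.735) with F(0.735) − F(0.069) = 0.68 gives [0.069, 0.735].
For comparison, the equal-tailed interval is [0.203, 0.984]; the HPD is narrower and shifted toward the mode.

[0.069, 0.735]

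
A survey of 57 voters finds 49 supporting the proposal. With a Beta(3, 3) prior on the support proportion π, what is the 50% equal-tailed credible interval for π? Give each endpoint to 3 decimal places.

[0.795, 0.859]

Posterior: Beta(3+49, 3+8) = Beta(52, 11).
Equal-tailed 50% interval: the 0.25 and 0.75 quantiles of Beta(52, 11).
Posterior mean ≈ 0.825, SD ≈ 0.047; a Normal approximation gives roughly [0.793, 0.857].
Exact: F⁻¹(0.25) = 0.795; F⁻¹(0.75) = 0.859.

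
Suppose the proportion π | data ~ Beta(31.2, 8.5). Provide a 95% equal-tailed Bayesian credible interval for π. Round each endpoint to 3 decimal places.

Posterior: Beta(31.2, 8.5).
Equal-tailed 95% interval: the 0.025 and 0.975 quantiles of Beta(31.2, 8.5).
Posterior mean ≈ 0.786, SD ≈ 0.064; a Normal approximation gives roughly [0.660, 0.912].
Exact: F⁻¹(0.025) = 0.647; F⁻¹(0.975) = 0.897.

[0.647, 0.897]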